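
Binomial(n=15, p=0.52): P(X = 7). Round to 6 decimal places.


P = C(n,k) * p^k * (1-p)^(n-k)
C(15,7) = 6435
p^k = 0.52^7 ≈ 0.01028072
(1-p)^(n-k) = 0.48^8 ≈ 0.002817928
P = 6435 * 0.01028072 * 0.002817928 ≈ 0.186424

0.186424


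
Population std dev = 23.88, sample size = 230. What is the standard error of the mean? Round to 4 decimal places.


SE = sigma / sqrt(n)
sqrt(230) ≈ 15.165751
SE = 23.88 / 15.165751 ≈ 1.574601

1.5746


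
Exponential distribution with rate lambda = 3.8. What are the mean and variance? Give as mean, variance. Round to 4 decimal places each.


mean = 1/lam, var = 1/lam^2
mean = 1 / 3.8 = 5/19 ≈ 0.263158
lam^2 = 3.8^2 = 14.44
var = 1 / 14.44 = 25/361 ≈ 0.069252

0.2632, 0.0693


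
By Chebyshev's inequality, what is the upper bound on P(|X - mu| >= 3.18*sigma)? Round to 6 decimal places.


P <= 1/k^2
k^2 = 3.18^2 = 10.1124
1/k^2 = 1 / 10.1124 ≈ 0.09888849

0.098888


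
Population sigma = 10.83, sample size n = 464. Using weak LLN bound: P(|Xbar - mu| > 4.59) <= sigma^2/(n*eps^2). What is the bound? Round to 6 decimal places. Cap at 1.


bound = min(1, sigma^2/(n*eps^2))
sigma^2 = 10.83^2 = 117.2889
n*eps^2 = 464 * 4.59^2 = 464 * 21.0681 = 9775.5984
sigma^2/(n*eps^2) = 117.2889 / 9775.5984 ≈ 0.01199813

0.011998


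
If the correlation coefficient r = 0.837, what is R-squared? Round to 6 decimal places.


R^2 = r^2 = (0.837)^2 = 0.700569

0.700569


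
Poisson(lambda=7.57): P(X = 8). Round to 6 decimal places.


P = e^(-lam) * lam^k / k!
e^(-7.57) ≈ 0.0005156924
lam^k = 7.57^8 ≈ 10783681.094451
k! = 8! = 40320
P = 0.0005156924 * 10783681.094451 / 40320 ≈ 0.137923

0.137923


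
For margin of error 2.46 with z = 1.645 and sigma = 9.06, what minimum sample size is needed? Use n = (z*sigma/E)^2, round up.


z*sigma/E = 1.645 * 9.06 / 2.46 = 49679/8200 ≈ 6.058415
(z*sigma/E)^2 ≈ 36.704388
round up: n = 37

37


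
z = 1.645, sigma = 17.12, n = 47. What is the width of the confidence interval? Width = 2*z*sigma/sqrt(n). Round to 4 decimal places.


width = 2*z*sigma/sqrt(n)
2*z*sigma = 2 * 1.645 * 17.12 = 56.3248
sqrt(47) ≈ 6.855655
width = 56.3248 / 6.855655 ≈ 8.215816

8.2158


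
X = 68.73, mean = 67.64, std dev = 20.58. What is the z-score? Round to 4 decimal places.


z = (X - mu) / sigma
X - mu = 68.73 - 67.64 = 1.09
z = 1.09 / 20.58 = 109/2058 ≈ 0.052964

0.0530


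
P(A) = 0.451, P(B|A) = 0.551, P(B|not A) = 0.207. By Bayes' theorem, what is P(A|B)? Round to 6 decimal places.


P(A|B) = P(B|A)*P(A) / P(B), P(B) = P(B|A)*P(A) + P(B|not A)*P(not A)
P(B|A)*P(A) = 0.551 * 0.451 = 0.248501
P(B|not A)*P(not A) = 0.207 * 0.549 = 0.113643
P(B) = 0.248501 + 0.113643 = 0.362144
P(A|B) = 0.248501 / 0.362144 ≈ 0.68619389

0.686194


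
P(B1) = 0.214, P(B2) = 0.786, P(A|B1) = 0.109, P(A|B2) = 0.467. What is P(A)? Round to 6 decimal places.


P(A) = P(A|B1)*P(B1) + P(A|B2)*P(B2)
P(A|B1)*P(B1) = 0.109 * 0.214 = 0.023326
P(A|B2)*P(B2) = 0.467 * 0.786 = 0.367062
P(A) = 0.023326 + 0.367062 = 0.390388

0.390388


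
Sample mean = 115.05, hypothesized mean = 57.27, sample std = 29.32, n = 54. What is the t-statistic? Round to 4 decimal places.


t = (xbar - mu0) / (s/sqrt(n))
xbar - mu0 = 115.05 - 57.27 = 57.78
sqrt(54) ≈ 7.34846923
s/sqrt(n) = 29.32 / 7.34846923 ≈ 3.98994663
t = 57.78 / 3.98994663 ≈ 14.481397

14.4814


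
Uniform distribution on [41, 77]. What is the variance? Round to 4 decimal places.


Var = (b-a)^2 / 12
(b-a)^2 = (77 - 41)^2 = 1296
Var = 1296/12 = 108

108.0000


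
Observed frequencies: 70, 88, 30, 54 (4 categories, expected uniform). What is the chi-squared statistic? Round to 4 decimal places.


chi2 = sum((O-E)^2/E), E = total/4
total = 242, E = 242/4 = 60.5
(70 - 60.5)^2 / 60.5 = 90.25 / 60.5 = 361/242 ≈ 1.491736
(88 - 60.5)^2 / 60.5 = 756.25 / 60.5 = 12.5
(30 - 60.5)^2 / 60.5 = 930.25 / 60.5 = 3721/242 ≈ 15.376033
(54 - 60.5)^2 / 60.5 = 42.25 / 60.5 = 169/242 ≈ 0.698347
chi2 = 3638/121 ≈ 30.066116

30.0661


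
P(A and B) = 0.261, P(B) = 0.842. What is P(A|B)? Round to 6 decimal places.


P(A|B) = P(A and B) / P(B) = 0.261 / 0.842 = 261/842 ≈ 0.30997625

0.309976


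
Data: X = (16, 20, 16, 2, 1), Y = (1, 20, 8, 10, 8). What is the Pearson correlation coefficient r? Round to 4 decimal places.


r = sum((xi-xbar)(yi-ybar)) / sqrt(sum((xi-xbar)^2) * sum((yi-ybar)^2))
n = 5, xbar = 55/5 = 11, ybar = 47/5 = 9.4
Sxy = sum((xi-xbar)(yi-ybar)) = 55
Sxx = sum((xi-xbar)^2) = 312
Syy = sum((yi-ybar)^2) = 187.2
sqrt(Sxx*Syy) ≈ 241.674161
r = Sxy / sqrt(Sxx*Syy) = 55 / 241.674161 ≈ 0.227579

0.2276


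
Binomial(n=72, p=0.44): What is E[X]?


E[X] = n*p = 72 * 0.44 = 31.68

31.68


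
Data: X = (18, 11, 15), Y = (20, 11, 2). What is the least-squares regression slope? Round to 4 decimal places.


b = sum((xi-xbar)(yi-ybar)) / sum((xi-xbar)^2)
n = 3, xbar = 44/3 ≈ 14.666667, ybar = 33/3 = 11
Sxy = sum((xi-xbar)(yi-ybar)) = 27
Sxx = sum((xi-xbar)^2) = 74/3 ≈ 24.666667
b = Sxy / Sxx = 81/74 ≈ 1.094595

1.0946


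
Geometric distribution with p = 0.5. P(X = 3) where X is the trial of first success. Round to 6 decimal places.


P = (1-p)^(k-1) * p
(1-p)^(k-1) = 0.5^2 = 0.25
P = 0.25 * 0.5 = 0.125

0.125000


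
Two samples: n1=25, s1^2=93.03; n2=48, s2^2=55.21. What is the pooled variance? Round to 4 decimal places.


sp^2 = ((n1-1)*s1^2 + (n2-1)*s2^2)/(n1+n2-2)
(n1-1)*s1^2 = 24 * 93.03 = 2232.72
(n2-1)*s2^2 = 47 * 55.21 = 2594.87
numerator = 2232.72 + 2594.87 = 4827.59
n1+n2-2 = 71
sp^2 = 4827.59 / 71 = 482759/7100 ≈ 67.994225

67.9942


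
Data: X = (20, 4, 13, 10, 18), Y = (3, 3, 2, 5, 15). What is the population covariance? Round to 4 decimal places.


Cov = (1/n)*sum((xi-xbar)(yi-ybar))
n = 5, xbar = 65/5 = 13, ybar = 28/5 = 5.6
sum((xi-xbar)(yi-ybar)) = 54
Cov = 54 / 5 = 10.8

10.8000


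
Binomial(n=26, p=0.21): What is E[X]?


E[X] = n*p = 26 * 0.21 = 5.46

5.46


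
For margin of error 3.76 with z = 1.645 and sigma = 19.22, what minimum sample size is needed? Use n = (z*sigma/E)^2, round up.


z*sigma/E = 1.645 * 19.22 / 3.76 = 8.40875
(z*sigma/E)^2 ≈ 70.707077
round up: n = 71

71


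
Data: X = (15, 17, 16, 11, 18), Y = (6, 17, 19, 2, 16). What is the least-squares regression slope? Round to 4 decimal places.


b = sum((xi-xbar)(yi-ybar)) / sum((xi-xbar)^2)
n = 5, xbar = 77/5 = 15.4, ybar = 60/5 = 12
Sxy = sum((xi-xbar)(yi-ybar)) = 69
Sxx = sum((xi-xbar)^2) = 29.2
b = Sxy / Sxx = 345/146 ≈ 2.363014

2.3630


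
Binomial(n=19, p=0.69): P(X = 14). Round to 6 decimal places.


P = C(n,k) * p^k * (1-p)^(n-k)
C(19,14) = 11628
p^k = 0.69^14 ≈ 0.005544818
(1-p)^(n-k) = 0.31^5 ≈ 0.002862915
P = 11628 * 0.005544818 * 0.002862915 ≈ 0.184587

0.184587


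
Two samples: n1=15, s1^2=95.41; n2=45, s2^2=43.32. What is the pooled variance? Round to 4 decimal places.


sp^2 = ((n1-1)*s1^2 + (n2-1)*s2^2)/(n1+n2-2)
(n1-1)*s1^2 = 14 * 95.41 = 1335.74
(n2-1)*s2^2 = 44 * 43.32 = 1906.08
numerator = 1335.74 + 1906.08 = 3241.82
n1+n2-2 = 58
sp^2 = 3241.82 / 58 = 162091/2900 ≈ 55.893448

55.8934


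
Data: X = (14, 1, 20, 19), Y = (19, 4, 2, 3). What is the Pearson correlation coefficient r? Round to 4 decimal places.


r = sum((xi-xbar)(yi-ybar)) / sqrt(sum((xi-xbar)^2) * sum((yi-ybar)^2))
n = 4, xbar = 54/4 = 13.5, ybar = 28/4 = 7
Sxy = sum((xi-xbar)(yi-ybar)) = -11
Sxx = sum((xi-xbar)^2) = 229
Syy = sum((yi-ybar)^2) = 194
sqrt(Sxx*Syy) ≈ 210.774761
r = Sxy / sqrt(Sxx*Syy) = -11 / 210.774761 ≈ -0.052188

-0.0522


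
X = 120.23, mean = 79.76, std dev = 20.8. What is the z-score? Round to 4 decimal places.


z = (X - mu) / sigma
X - mu = 120.23 - 79.76 = 40.47
z = 40.47 / 20.8 = 4047/2080 ≈ 1.945673

1.9457


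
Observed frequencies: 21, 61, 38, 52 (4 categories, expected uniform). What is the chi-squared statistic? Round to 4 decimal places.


chi2 = sum((O-E)^2/E), E = total/4
total = 172, E = 172/4 = 43
(21 - 43)^2 / 43 = 484 / 43 = 484/43 ≈ 11.255814
(61 - 43)^2 / 43 = 324 / 43 = 324/43 ≈ 7.534884
(38 - 43)^2 / 43 = 25 / 43 = 25/43 ≈ 0.581395
(52 - 43)^2 / 43 = 81 / 43 = 81/43 ≈ 1.883721
chi2 = 914/43 ≈ 21.255814

21.2558


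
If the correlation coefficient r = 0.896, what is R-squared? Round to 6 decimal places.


R^2 = r^2 = (0.896)^2 = 0.802816

0.802816


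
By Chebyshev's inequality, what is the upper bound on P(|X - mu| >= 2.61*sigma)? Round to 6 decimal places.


P <= 1/k^2
k^2 = 2.61^2 = 6.8121
1/k^2 = 1 / 6.8121 ≈ 0.14679761

0.146798


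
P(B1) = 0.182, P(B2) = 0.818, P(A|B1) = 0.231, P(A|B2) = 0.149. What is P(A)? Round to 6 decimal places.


P(A) = P(A|B1)*P(B1) + P(A|B2)*P(B2)
P(A|B1)*P(B1) = 0.231 * 0.182 = 0.042042
P(A|B2)*P(B2) = 0.149 * 0.818 = 0.121882
P(A) = 0.042042 + 0.121882 = 0.163924

0.163924


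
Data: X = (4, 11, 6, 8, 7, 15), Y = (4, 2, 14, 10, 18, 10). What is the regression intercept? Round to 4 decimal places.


a = ybar - b*xbar, where b = sum((xi-xbar)(yi-ybar)) / sum((xi-xbar)^2)
n = 6, xbar = 51/6 = 8.5, ybar = 58/6 = 29/3 ≈ 9.666667
Sxy = sum((xi-xbar)(yi-ybar)) = -15
Sxx = sum((xi-xbar)^2) = 77.5
b = Sxy / Sxx = -6/31 ≈ -0.193548
a = 9.666667 - (-0.193548) * 8.5 = 1052/93 ≈ 11.311828

11.3118


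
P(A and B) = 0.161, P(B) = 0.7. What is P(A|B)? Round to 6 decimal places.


P(A|B) = P(A and B) / P(B) = 0.161 / 0.7 = 0.23

0.230000


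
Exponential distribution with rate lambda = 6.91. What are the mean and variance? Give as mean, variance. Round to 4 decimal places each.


mean = 1/lam, var = 1/lam^2
mean = 1 / 6.91 = 100/691 ≈ 0.144718
lam^2 = 6.91^2 = 47.7481
var = 1 / 47.7481 ≈ 0.020943

0.1447, 0.0209


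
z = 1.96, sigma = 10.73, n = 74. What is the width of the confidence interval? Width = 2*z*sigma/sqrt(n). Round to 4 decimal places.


width = 2*z*sigma/sqrt(n)
2*z*sigma = 2 * 1.96 * 10.73 = 42.0616
sqrt(74) ≈ 8.602325
width = 42.0616 / 8.602325 ≈ 4.889562

4.8896


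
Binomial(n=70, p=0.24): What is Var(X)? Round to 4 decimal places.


Var = n*p*(1-p) = 70 * 0.24 * 0.76 = 12.768

12.7680


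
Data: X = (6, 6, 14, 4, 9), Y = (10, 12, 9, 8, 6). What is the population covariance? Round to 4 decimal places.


Cov = (1/n)*sum((xi-xbar)(yi-ybar))
n = 5, xbar = 39/5 = 7.8, ybar = 45/5 = 9
sum((xi-xbar)(yi-ybar)) = -7
Cov = -7 / 5 = -1.4

-1.4000


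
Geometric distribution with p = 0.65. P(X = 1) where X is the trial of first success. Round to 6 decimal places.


P = (1-p)^(k-1) * p
(1-p)^(k-1) = 0.35^0 = 1
P = 1 * 0.65 = 0.65

0.650000


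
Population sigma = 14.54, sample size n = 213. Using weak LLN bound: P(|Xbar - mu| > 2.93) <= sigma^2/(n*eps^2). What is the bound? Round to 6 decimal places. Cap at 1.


bound = min(1, sigma^2/(n*eps^2))
sigma^2 = 14.54^2 = 211.4116
n*eps^2 = 213 * 2.93^2 = 213 * 8.5849 = 1828.5837
sigma^2/(n*eps^2) = 211.4116 / 1828.5837 ≈ 0.11561494

0.115615


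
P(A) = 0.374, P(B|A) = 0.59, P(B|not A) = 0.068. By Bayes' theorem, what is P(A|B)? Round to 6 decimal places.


P(A|B) = P(B|A)*P(A) / P(B), P(B) = P(B|A)*P(A) + P(B|not A)*P(not A)
P(B|A)*P(A) = 0.59 * 0.374 = 0.22066
P(B|not A)*P(not A) = 0.068 * 0.626 = 0.042568
P(B) = 0.22066 + 0.042568 = 0.263228
P(A|B) = 0.22066 / 0.263228 = 3245/3871 ≈ 0.83828468

0.838285


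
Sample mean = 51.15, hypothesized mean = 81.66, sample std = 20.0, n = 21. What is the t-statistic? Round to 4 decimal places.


t = (xbar - mu0) / (s/sqrt(n))
xbar - mu0 = 51.15 - 81.66 = -30.51
sqrt(21) ≈ 4.58257569
s/sqrt(n) = 20.0 / 4.58257569 ≈ 4.36435780
t = -30.51 / 4.36435780 ≈ -6.990719

-6.9907


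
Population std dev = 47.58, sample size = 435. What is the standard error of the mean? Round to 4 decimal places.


SE = sigma / sqrt(n)
sqrt(435) ≈ 20.856654
SE = 47.58 / 20.856654 ≈ 2.281286

2.2813


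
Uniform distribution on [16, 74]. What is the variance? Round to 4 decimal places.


Var = (b-a)^2 / 12
(b-a)^2 = (74 - 16)^2 = 3364
Var = 3364/12 ≈ 280.333333

280.3333


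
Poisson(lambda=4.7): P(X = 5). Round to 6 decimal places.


P = e^(-lam) * lam^k / k!
e^(-4.7) ≈ 0.009095277
lam^k = 4.7^5 = 2293.45007
k! = 5! = 120
P = 0.009095277 * 2293.45007 / 120 ≈ 0.173830

0.173830


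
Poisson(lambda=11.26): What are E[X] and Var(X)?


E[X] = Var(X) = lambda = 11.26

11.26, 11.26


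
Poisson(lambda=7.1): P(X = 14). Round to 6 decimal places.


P = e^(-lam) * lam^k / k!
e^(-7.1) ≈ 0.0008251049
lam^k = 7.1^14 ≈ 827212106955.703289
k! = 14! = 87178291200
P = 0.0008251049 * 827212106955.703289 / 87178291200 ≈ 0.007829

0.007829


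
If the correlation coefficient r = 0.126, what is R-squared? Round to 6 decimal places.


R^2 = r^2 = (0.126)^2 = 0.015876

0.015876


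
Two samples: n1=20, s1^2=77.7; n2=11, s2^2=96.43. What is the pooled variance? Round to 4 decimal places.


sp^2 = ((n1-1)*s1^2 + (n2-1)*s2^2)/(n1+n2-2)
(n1-1)*s1^2 = 19 * 77.7 = 1476.3
(n2-1)*s2^2 = 10 * 96.43 = 964.3
numerator = 1476.3 + 964.3 = 2440.6
n1+n2-2 = 29
sp^2 = 2440.6 / 29 = 12203/145 ≈ 84.158621

84.1586


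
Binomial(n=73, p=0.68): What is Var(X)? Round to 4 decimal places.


Var = n*p*(1-p) = 73 * 0.68 * 0.32 = 15.8848

15.8848


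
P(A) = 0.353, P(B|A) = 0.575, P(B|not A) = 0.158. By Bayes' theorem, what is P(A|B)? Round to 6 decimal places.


P(A|B) = P(B|A)*P(A) / P(B), P(B) = P(B|A)*P(A) + P(B|not A)*P(not A)
P(B|A)*P(A) = 0.575 * 0.353 = 0.202975
P(B|not A)*P(not A) = 0.158 * 0.647 = 0.102226
P(B) = 0.202975 + 0.102226 = 0.305201
P(A|B) = 0.202975 / 0.305201 ≈ 0.66505352

0.665054


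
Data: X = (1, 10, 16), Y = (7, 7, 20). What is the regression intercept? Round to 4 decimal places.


a = ybar - b*xbar, where b = sum((xi-xbar)(yi-ybar)) / sum((xi-xbar)^2)
n = 3, xbar = 27/3 = 9, ybar = 34/3 ≈ 11.333333
Sxy = sum((xi-xbar)(yi-ybar)) = 91
Sxx = sum((xi-xbar)^2) = 114
b = Sxy / Sxx = 91/114 ≈ 0.798246
a = 11.333333 - 0.798246 * 9 = 473/114 ≈ 4.149123

4.1491


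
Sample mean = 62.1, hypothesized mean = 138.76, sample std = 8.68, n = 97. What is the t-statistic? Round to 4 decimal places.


t = (xbar - mu0) / (s/sqrt(n))
xbar - mu0 = 62.1 - 138.76 = -76.66
sqrt(97) ≈ 9.84885780
s/sqrt(n) = 8.68 / 9.84885780 ≈ 0.88132047
t = -76.66 / 0.88132047 ≈ -86.983115

-86.9831


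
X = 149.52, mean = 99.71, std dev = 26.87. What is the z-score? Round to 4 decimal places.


z = (X - mu) / sigma
X - mu = 149.52 - 99.71 = 49.81
z = 49.81 / 26.87 = 4981/2687 ≈ 1.853740

1.8537


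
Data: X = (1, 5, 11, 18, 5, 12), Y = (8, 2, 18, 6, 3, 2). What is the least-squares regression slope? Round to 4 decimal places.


b = sum((xi-xbar)(yi-ybar)) / sum((xi-xbar)^2)
n = 6, xbar = 52/6 = 26/3 ≈ 8.666667, ybar = 39/6 = 6.5
Sxy = sum((xi-xbar)(yi-ybar)) = 25
Sxx = sum((xi-xbar)^2) = 568/3 ≈ 189.333333
b = Sxy / Sxx = 75/568 ≈ 0.132042

0.1320


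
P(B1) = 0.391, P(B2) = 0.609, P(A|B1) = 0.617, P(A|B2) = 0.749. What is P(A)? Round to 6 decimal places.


P(A) = P(A|B1)*P(B1) + P(A|B2)*P(B2)
P(A|B1)*P(B1) = 0.617 * 0.391 = 0.241247
P(A|B2)*P(B2) = 0.749 * 0.609 = 0.456141
P(A) = 0.241247 + 0.456141 = 0.697388

0.697388


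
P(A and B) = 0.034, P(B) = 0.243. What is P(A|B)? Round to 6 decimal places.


P(A|B) = P(A and B) / P(B) = 0.034 / 0.243 = 34/243 ≈ 0.13991770

0.139918


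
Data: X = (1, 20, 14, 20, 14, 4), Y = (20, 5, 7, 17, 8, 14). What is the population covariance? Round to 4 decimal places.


Cov = (1/n)*sum((xi-xbar)(yi-ybar))
n = 6, xbar = 73/6 ≈ 12.166667, ybar = 71/6 ≈ 11.833333
sum((xi-xbar)(yi-ybar)) = -827/6 ≈ -137.833333
Cov = -137.833333 / 6 = -827/36 ≈ -22.972222

-22.9722


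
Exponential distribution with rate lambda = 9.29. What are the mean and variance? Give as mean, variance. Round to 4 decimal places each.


mean = 1/lam, var = 1/lam^2
mean = 1 / 9.29 = 100/929 ≈ 0.107643
lam^2 = 9.29^2 = 86.3041
var = 1 / 86.3041 ≈ 0.011587

0.1076, 0.0116


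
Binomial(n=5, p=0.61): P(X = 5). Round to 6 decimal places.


P = C(n,k) * p^k * (1-p)^(n-k)
C(5,5) = 1
p^k = 0.61^5 ≈ 0.08445963
(1-p)^(n-k) = 0.39^0 = 1
P = 1 * 0.08445963 * 1 ≈ 0.084460

0.084460


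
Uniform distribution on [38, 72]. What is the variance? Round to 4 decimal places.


Var = (b-a)^2 / 12
(b-a)^2 = (72 - 38)^2 = 1156
Var = 1156/12 ≈ 96.333333

96.3333


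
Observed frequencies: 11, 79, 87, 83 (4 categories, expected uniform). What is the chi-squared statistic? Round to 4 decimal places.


chi2 = sum((O-E)^2/E), E = total/4
total = 260, E = 260/4 = 65
(11 - 65)^2 / 65 = 2916 / 65 = 2916/65 ≈ 44.861538
(79 - 65)^2 / 65 = 196 / 65 = 196/65 ≈ 3.015385
(87 - 65)^2 / 65 = 484 / 65 = 484/65 ≈ 7.446154
(83 - 65)^2 / 65 = 324 / 65 = 324/65 ≈ 4.984615
chi2 = 784/13 ≈ 60.307692

60.3077


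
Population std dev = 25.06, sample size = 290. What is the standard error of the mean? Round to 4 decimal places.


SE = sigma / sqrt(n)
sqrt(290) ≈ 17.029386
SE = 25.06 / 17.029386 ≈ 1.471574

1.4716


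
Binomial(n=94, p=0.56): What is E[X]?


E[X] = n*p = 94 * 0.56 = 52.64

52.64


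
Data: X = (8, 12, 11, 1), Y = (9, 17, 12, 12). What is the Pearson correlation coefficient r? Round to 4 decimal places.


r = sum((xi-xbar)(yi-ybar)) / sqrt(sum((xi-xbar)^2) * sum((yi-ybar)^2))
n = 4, xbar = 32/4 = 8, ybar = 50/4 = 12.5
Sxy = sum((xi-xbar)(yi-ybar)) = 20
Sxx = sum((xi-xbar)^2) = 74
Syy = sum((yi-ybar)^2) = 33
sqrt(Sxx*Syy) ≈ 49.416596
r = Sxy / sqrt(Sxx*Syy) = 20 / 49.416596 ≈ 0.404722

0.4047


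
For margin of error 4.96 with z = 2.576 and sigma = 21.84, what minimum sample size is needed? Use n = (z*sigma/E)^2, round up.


z*sigma/E = 2.576 * 21.84 / 4.96 = 43953/3875 ≈ 11.342710
(z*sigma/E)^2 ≈ 128.657063
round up: n = 129

129


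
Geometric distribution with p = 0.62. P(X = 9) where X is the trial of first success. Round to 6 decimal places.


P = (1-p)^(k-1) * p
(1-p)^(k-1) = 0.38^8 ≈ 0.0004347792
P = 0.0004347792 * 0.62 ≈ 0.0002695631

0.000270


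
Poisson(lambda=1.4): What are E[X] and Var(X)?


E[X] = Var(X) = lambda = 1.4

1.4, 1.4


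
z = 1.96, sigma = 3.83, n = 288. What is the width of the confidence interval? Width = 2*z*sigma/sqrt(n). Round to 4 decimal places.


width = 2*z*sigma/sqrt(n)
2*z*sigma = 2 * 1.96 * 3.83 = 15.0136
sqrt(288) ≈ 16.970563
width = 15.0136 / 16.970563 ≈ 0.884685

0.8847


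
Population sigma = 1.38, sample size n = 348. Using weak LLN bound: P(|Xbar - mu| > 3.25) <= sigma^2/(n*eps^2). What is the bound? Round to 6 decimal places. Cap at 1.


bound = min(1, sigma^2/(n*eps^2))
sigma^2 = 1.38^2 = 1.9044
n*eps^2 = 348 * 3.25^2 = 348 * 10.5625 = 3675.75
sigma^2/(n*eps^2) = 1.9044 / 3675.75 ≈ 0.00051810

0.000518


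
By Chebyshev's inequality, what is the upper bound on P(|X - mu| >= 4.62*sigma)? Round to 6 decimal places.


P <= 1/k^2
k^2 = 4.62^2 = 21.3444
1/k^2 = 1 / 21.3444 ≈ 0.04685070

0.046851


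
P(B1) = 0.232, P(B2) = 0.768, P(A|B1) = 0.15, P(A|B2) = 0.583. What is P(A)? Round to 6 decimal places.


P(A) = P(A|B1)*P(B1) + P(A|B2)*P(B2)
P(A|B1)*P(B1) = 0.15 * 0.232 = 0.0348
P(A|B2)*P(B2) = 0.583 * 0.768 = 0.447744
P(A) = 0.0348 + 0.447744 = 0.482544

0.482544


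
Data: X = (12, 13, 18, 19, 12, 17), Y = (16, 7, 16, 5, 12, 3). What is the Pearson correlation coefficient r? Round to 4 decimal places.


r = sum((xi-xbar)(yi-ybar)) / sqrt(sum((xi-xbar)^2) * sum((yi-ybar)^2))
n = 6, xbar = 91/6 ≈ 15.166667, ybar = 59/6 ≈ 9.833333
Sxy = sum((xi-xbar)(yi-ybar)) = -203/6 ≈ -33.833333
Sxx = sum((xi-xbar)^2) = 305/6 ≈ 50.833333
Syy = sum((yi-ybar)^2) = 953/6 ≈ 158.833333
sqrt(Sxx*Syy) ≈ 89.855594
r = Sxy / sqrt(Sxx*Syy) = -33.833333 / 89.855594 ≈ -0.376530

-0.3765


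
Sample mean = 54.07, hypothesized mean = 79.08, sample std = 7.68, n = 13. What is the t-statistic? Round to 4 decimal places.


t = (xbar - mu0) / (s/sqrt(n))
xbar - mu0 = 54.07 - 79.08 = -25.01
sqrt(13) ≈ 3.60555128
s/sqrt(n) = 7.68 / 3.60555128 ≈ 2.13004875
t = -25.01 / 2.13004875 ≈ -11.741515

-11.7415


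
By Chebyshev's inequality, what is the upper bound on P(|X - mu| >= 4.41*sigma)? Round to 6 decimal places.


P <= 1/k^2
k^2 = 4.41^2 = 19.4481
1/k^2 = 1 / 19.4481 ≈ 0.05141890

0.051419


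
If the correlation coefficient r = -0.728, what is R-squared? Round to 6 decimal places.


R^2 = r^2 = (-0.728)^2 = 0.529984

0.529984


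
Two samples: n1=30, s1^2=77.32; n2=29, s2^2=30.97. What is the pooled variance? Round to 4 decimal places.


sp^2 = ((n1-1)*s1^2 + (n2-1)*s2^2)/(n1+n2-2)
(n1-1)*s1^2 = 29 * 77.32 = 2242.28
(n2-1)*s2^2 = 28 * 30.97 = 867.16
numerator = 2242.28 + 867.16 = 3109.44
n1+n2-2 = 57
sp^2 = 3109.44 / 57 = 25912/475 ≈ 54.551579

54.5516


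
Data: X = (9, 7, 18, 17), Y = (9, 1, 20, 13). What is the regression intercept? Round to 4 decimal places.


a = ybar - b*xbar, where b = sum((xi-xbar)(yi-ybar)) / sum((xi-xbar)^2)
n = 4, xbar = 51/4 = 12.75, ybar = 43/4 = 10.75
Sxy = sum((xi-xbar)(yi-ybar)) = 120.75
Sxx = sum((xi-xbar)^2) = 92.75
b = Sxy / Sxx = 69/53 ≈ 1.301887
a = 10.75 - 1.301887 * 12.75 = -310/53 ≈ -5.849057

-5.8491


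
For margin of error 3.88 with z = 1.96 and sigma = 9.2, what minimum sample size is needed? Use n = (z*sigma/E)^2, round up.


z*sigma/E = 1.96 * 9.2 / 3.88 = 2254/485 ≈ 4.647423
(z*sigma/E)^2 ≈ 21.598538
round up: n = 22

22


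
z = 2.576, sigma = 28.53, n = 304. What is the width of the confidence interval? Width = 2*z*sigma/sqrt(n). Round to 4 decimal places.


width = 2*z*sigma/sqrt(n)
2*z*sigma = 2 * 2.576 * 28.53 = 146.98656
sqrt(304) ≈ 17.435596
width = 146.98656 / 17.435596 ≈ 8.430257

8.4303


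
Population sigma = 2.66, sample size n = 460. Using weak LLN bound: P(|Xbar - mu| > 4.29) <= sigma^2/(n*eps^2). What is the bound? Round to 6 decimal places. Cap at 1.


bound = min(1, sigma^2/(n*eps^2))
sigma^2 = 2.66^2 = 7.0756
n*eps^2 = 460 * 4.29^2 = 460 * 18.4041 = 8465.886
sigma^2/(n*eps^2) = 7.0756 / 8465.886 ≈ 0.00083578

0.000836


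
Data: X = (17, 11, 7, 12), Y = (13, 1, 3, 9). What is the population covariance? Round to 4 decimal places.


Cov = (1/n)*sum((xi-xbar)(yi-ybar))
n = 4, xbar = 47/4 = 11.75, ybar = 26/4 = 6.5
sum((xi-xbar)(yi-ybar)) = 55.5
Cov = 55.5 / 4 = 13.875

13.8750


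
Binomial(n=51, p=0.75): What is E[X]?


E[X] = n*p = 51 * 0.75 = 38.25

38.25


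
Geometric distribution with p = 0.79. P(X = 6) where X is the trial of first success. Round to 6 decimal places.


P = (1-p)^(k-1) * p
(1-p)^(k-1) = 0.21^5 = 0.0004084101
P = 0.0004084101 * 0.79 ≈ 0.0003226440

0.000323


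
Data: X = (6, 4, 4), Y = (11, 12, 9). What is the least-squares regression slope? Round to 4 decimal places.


b = sum((xi-xbar)(yi-ybar)) / sum((xi-xbar)^2)
n = 3, xbar = 14/3 ≈ 4.666667, ybar = 32/3 ≈ 10.666667
Sxy = sum((xi-xbar)(yi-ybar)) = 2/3 ≈ 0.666667
Sxx = sum((xi-xbar)^2) = 8/3 ≈ 2.666667
b = Sxy / Sxx = 0.25

0.2500


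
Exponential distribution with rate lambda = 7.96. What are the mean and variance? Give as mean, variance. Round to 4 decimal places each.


mean = 1/lam, var = 1/lam^2
mean = 1 / 7.96 = 25/199 ≈ 0.125628
lam^2 = 7.96^2 = 63.3616
var = 1 / 63.3616 ≈ 0.015782

0.1256, 0.0158


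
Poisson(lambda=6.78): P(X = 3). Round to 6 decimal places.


P = e^(-lam) * lam^k / k!
e^(-6.78) ≈ 0.001136275
lam^k = 6.78^3 = 311.665752
k! = 3! = 6
P = 0.001136275 * 311.665752 / 6 ≈ 0.059023

0.059023


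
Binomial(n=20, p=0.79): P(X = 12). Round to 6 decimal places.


P = C(n,k) * p^k * (1-p)^(n-k)
C(20,12) = 125970
p^k = 0.79^12 ≈ 0.05909151
(1-p)^(n-k) = 0.21^8 ≈ 0.000003782286
P = 125970 * 0.05909151 * 0.000003782286 ≈ 0.028154

0.028154


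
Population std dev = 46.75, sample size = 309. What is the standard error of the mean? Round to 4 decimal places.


SE = sigma / sqrt(n)
sqrt(309) ≈ 17.578396
SE = 46.75 / 17.578396 ≈ 2.659515

2.6595


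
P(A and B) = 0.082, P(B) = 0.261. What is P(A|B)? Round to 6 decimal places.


P(A|B) = P(A and B) / P(B) = 0.082 / 0.261 = 82/261 ≈ 0.31417625

0.314176


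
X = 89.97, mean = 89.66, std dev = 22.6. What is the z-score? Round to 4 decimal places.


z = (X - mu) / sigma
X - mu = 89.97 - 89.66 = 0.31
z = 0.31 / 22.6 = 31/2260 ≈ 0.013717

0.0137


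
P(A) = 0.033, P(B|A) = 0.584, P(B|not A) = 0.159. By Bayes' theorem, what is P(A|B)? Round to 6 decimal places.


P(A|B) = P(B|A)*P(A) / P(B), P(B) = P(B|A)*P(A) + P(B|not A)*P(not A)
P(B|A)*P(A) = 0.584 * 0.033 = 0.019272
P(B|not A)*P(not A) = 0.159 * 0.967 = 0.153753
P(B) = 0.019272 + 0.153753 = 0.173025
P(A|B) = 0.019272 / 0.173025 ≈ 0.11138275

0.111383


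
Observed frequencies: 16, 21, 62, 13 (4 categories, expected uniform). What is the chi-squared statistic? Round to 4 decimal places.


chi2 = sum((O-E)^2/E), E = total/4
total = 112, E = 112/4 = 28
(16 - 28)^2 / 28 = 144 / 28 = 36/7 ≈ 5.142857
(21 - 28)^2 / 28 = 49 / 28 = 1.75
(62 - 28)^2 / 28 = 1156 / 28 = 289/7 ≈ 41.285714
(13 - 28)^2 / 28 = 225 / 28 = 225/28 ≈ 8.035714
chi2 = 787/14 ≈ 56.214286

56.2143


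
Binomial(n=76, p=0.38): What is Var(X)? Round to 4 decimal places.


Var = n*p*(1-p) = 76 * 0.38 * 0.62 = 17.9056

17.9056


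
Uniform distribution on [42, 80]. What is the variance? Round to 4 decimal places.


Var = (b-a)^2 / 12
(b-a)^2 = (80 - 42)^2 = 1444
Var = 1444/12 ≈ 120.333333

120.3333


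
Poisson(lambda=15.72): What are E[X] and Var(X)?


E[X] = Var(X) = lambda = 15.72

15.72, 15.72


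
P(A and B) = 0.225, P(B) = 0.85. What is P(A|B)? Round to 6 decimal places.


P(A|B) = P(A and B) / P(B) = 0.225 / 0.85 = 9/34 ≈ 0.26470588

0.264706


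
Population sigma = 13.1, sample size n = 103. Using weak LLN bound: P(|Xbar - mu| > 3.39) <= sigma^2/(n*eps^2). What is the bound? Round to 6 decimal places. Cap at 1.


bound = min(1, sigma^2/(n*eps^2))
sigma^2 = 13.1^2 = 171.61
n*eps^2 = 103 * 3.39^2 = 103 * 11.4921 = 1183.6863
sigma^2/(n*eps^2) = 171.61 / 1183.6863 ≈ 0.14497929

0.144979


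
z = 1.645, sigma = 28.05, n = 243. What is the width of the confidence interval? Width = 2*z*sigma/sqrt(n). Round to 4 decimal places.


width = 2*z*sigma/sqrt(n)
2*z*sigma = 2 * 1.645 * 28.05 = 92.2845
sqrt(243) ≈ 15.588457
width = 92.2845 / 15.588457 ≈ 5.920053

5.9201


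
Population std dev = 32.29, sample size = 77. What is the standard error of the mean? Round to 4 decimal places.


SE = sigma / sqrt(n)
sqrt(77) ≈ 8.774964
SE = 32.29 / 8.774964 ≈ 3.679787

3.6798


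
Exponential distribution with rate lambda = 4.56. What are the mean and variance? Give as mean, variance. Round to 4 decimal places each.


mean = 1/lam, var = 1/lam^2
mean = 1 / 4.56 = 25/114 ≈ 0.219298
lam^2 = 4.56^2 = 20.7936
var = 1 / 20.7936 ≈ 0.048092

0.2193, 0.0481


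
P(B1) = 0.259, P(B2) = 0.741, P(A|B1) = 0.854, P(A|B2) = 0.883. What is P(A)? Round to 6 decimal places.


P(A) = P(A|B1)*P(B1) + P(A|B2)*P(B2)
P(A|B1)*P(B1) = 0.854 * 0.259 = 0.221186
P(A|B2)*P(B2) = 0.883 * 0.741 = 0.654303
P(A) = 0.221186 + 0.654303 = 0.875489

0.875489


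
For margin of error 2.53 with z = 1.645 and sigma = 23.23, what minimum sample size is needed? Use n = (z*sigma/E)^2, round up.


z*sigma/E = 1.645 * 23.23 / 2.53 = 33229/2200 ≈ 15.104091
(z*sigma/E)^2 ≈ 228.133562
round up: n = 229

229


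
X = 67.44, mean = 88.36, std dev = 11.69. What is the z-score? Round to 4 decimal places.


z = (X - mu) / sigma
X - mu = 67.44 - 88.36 = -20.92
z = -20.92 / 11.69 = -2092/1169 ≈ -1.789564

-1.7896


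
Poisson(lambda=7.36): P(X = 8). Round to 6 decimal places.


P = e^(-lam) * lam^k / k!
e^(-7.36) ≈ 0.0006361985
lam^k = 7.36^8 ≈ 8610383.889905
k! = 8! = 40320
P = 0.0006361985 * 8610383.889905 / 40320 ≈ 0.135861

0.135861


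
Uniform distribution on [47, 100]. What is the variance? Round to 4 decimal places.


Var = (b-a)^2 / 12
(b-a)^2 = (100 - 47)^2 = 2809
Var = 2809/12 ≈ 234.083333

234.0833


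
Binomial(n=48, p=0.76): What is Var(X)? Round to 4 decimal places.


Var = n*p*(1-p) = 48 * 0.76 * 0.24 = 8.7552

8.7552


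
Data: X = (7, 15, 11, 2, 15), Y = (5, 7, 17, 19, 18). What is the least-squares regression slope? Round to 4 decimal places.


b = sum((xi-xbar)(yi-ybar)) / sum((xi-xbar)^2)
n = 5, xbar = 50/5 = 10, ybar = 66/5 = 13.2
Sxy = sum((xi-xbar)(yi-ybar)) = -25
Sxx = sum((xi-xbar)^2) = 124
b = Sxy / Sxx = -25/124 ≈ -0.201613

-0.2016


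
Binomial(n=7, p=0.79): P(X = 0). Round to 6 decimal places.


P = C(n,k) * p^k * (1-p)^(n-k)
C(7,0) = 1
p^k = 0.79^0 = 1
(1-p)^(n-k) = 0.21^7 ≈ 0.00001801089
P = 1 * 1 * 0.00001801089 ≈ 0.000018

0.000018


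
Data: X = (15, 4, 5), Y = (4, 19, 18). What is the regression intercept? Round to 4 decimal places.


a = ybar - b*xbar, where b = sum((xi-xbar)(yi-ybar)) / sum((xi-xbar)^2)
n = 3, xbar = 24/3 = 8, ybar = 41/3 ≈ 13.666667
Sxy = sum((xi-xbar)(yi-ybar)) = -102
Sxx = sum((xi-xbar)^2) = 74
b = Sxy / Sxx = -51/37 ≈ -1.378378
a = 13.666667 - (-1.378378) * 8 = 2741/111 ≈ 24.693694

24.6937


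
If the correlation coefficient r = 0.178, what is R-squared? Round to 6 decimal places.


R^2 = r^2 = (0.178)^2 = 0.031684

0.031684


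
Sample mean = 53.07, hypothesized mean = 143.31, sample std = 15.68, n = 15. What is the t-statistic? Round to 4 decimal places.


t = (xbar - mu0) / (s/sqrt(n))
xbar - mu0 = 53.07 - 143.31 = -90.24
sqrt(15) ≈ 3.87298335
s/sqrt(n) = 15.68 / 3.87298335 ≈ 4.04855859
t = -90.24 / 4.04855859 ≈ -22.289414

-22.2894


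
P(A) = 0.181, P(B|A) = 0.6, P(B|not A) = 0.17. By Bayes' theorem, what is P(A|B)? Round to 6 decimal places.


P(A|B) = P(B|A)*P(A) / P(B), P(B) = P(B|A)*P(A) + P(B|not A)*P(not A)
P(B|A)*P(A) = 0.6 * 0.181 = 0.1086
P(B|not A)*P(not A) = 0.17 * 0.819 = 0.13923
P(B) = 0.1086 + 0.13923 = 0.24783
P(A|B) = 0.1086 / 0.24783 = 3620/8261 ≈ 0.43820361

0.438204


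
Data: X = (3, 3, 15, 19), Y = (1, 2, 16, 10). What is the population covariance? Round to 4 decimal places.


Cov = (1/n)*sum((xi-xbar)(yi-ybar))
n = 4, xbar = 40/4 = 10, ybar = 29/4 = 7.25
sum((xi-xbar)(yi-ybar)) = 149
Cov = 149 / 4 = 37.25

37.2500


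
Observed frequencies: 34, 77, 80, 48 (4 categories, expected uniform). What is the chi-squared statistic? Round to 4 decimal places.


chi2 = sum((O-E)^2/E), E = total/4
total = 239, E = 239/4 = 59.75
(34 - 59.75)^2 / 59.75 = 663.0625 / 59.75 = 10609/956 ≈ 11.097280
(77 - 59.75)^2 / 59.75 = 297.5625 / 59.75 = 4761/956 ≈ 4.980126
(80 - 59.75)^2 / 59.75 = 410.0625 / 59.75 = 6561/956 ≈ 6.862971
(48 - 59.75)^2 / 59.75 = 138.0625 / 59.75 = 2209/956 ≈ 2.310669
chi2 = 6035/239 ≈ 25.251046

25.2510


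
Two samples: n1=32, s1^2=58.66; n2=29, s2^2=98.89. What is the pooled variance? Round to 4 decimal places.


sp^2 = ((n1-1)*s1^2 + (n2-1)*s2^2)/(n1+n2-2)
(n1-1)*s1^2 = 31 * 58.66 = 1818.46
(n2-1)*s2^2 = 28 * 98.89 = 2768.92
numerator = 1818.46 + 2768.92 = 4587.38
n1+n2-2 = 59
sp^2 = 4587.38 / 59 = 229369/2950 ≈ 77.752203

77.7522


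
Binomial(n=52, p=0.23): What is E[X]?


E[X] = n*p = 52 * 0.23 = 11.96

11.96


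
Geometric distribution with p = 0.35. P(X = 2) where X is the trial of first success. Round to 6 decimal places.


P = (1-p)^(k-1) * p
(1-p)^(k-1) = 0.65^1 = 0.65
P = 0.65 * 0.35 = 0.2275

0.227500


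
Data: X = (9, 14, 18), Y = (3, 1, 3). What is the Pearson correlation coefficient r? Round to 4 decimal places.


r = sum((xi-xbar)(yi-ybar)) / sqrt(sum((xi-xbar)^2) * sum((yi-ybar)^2))
n = 3, xbar = 41/3 ≈ 13.666667, ybar = 7/3 ≈ 2.333333
Sxy = sum((xi-xbar)(yi-ybar)) = -2/3 ≈ -0.666667
Sxx = sum((xi-xbar)^2) = 122/3 ≈ 40.666667
Syy = sum((yi-ybar)^2) = 8/3 ≈ 2.666667
sqrt(Sxx*Syy) ≈ 10.413666
r = Sxy / sqrt(Sxx*Syy) = -0.666667 / 10.413666 ≈ -0.064018

-0.0640


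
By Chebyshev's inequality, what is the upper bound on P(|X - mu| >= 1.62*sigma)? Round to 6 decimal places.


P <= 1/k^2
k^2 = 1.62^2 = 2.6244
1/k^2 = 1 / 2.6244 = 2500/6561 ≈ 0.38103948

0.381039


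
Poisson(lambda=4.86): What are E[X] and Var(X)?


E[X] = Var(X) = lambda = 4.86

4.86, 4.86


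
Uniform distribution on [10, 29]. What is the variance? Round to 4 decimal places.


Var = (b-a)^2 / 12
(b-a)^2 = (29 - 10)^2 = 361
Var = 361/12 ≈ 30.083333

30.0833


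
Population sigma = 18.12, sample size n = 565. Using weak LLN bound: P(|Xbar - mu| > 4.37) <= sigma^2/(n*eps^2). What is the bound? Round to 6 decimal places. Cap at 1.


bound = min(1, sigma^2/(n*eps^2))
sigma^2 = 18.12^2 = 328.3344
n*eps^2 = 565 * 4.37^2 = 565 * 19.0969 = 10789.7485
sigma^2/(n*eps^2) = 328.3344 / 10789.7485 ≈ 0.03043022

0.030430


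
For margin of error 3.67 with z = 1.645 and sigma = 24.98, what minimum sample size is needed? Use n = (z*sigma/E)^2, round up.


z*sigma/E = 1.645 * 24.98 / 3.67 ≈ 11.196757
(z*sigma/E)^2 ≈ 125.367378
round up: n = 126

126


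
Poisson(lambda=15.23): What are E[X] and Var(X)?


E[X] = Var(X) = lambda = 15.23

15.23, 15.23


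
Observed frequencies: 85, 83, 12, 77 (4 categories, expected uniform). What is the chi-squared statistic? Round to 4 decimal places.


chi2 = sum((O-E)^2/E), E = total/4
total = 257, E = 257/4 = 64.25
(85 - 64.25)^2 / 64.25 = 430.5625 / 64.25 = 6889/1028 ≈ 6.701362
(83 - 64.25)^2 / 64.25 = 351.5625 / 64.25 = 5625/1028 ≈ 5.471790
(12 - 64.25)^2 / 64.25 = 2730.0625 / 64.25 = 43681/1028 ≈ 42.491245
(77 - 64.25)^2 / 64.25 = 162.5625 / 64.25 = 2601/1028 ≈ 2.530156
chi2 = 14699/257 ≈ 57.194553

57.1946


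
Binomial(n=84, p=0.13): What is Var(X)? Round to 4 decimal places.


Var = n*p*(1-p) = 84 * 0.13 * 0.87 = 9.5004

9.5004


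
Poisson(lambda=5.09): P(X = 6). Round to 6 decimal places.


P = e^(-lam) * lam^k / k!
e^(-5.09) ≈ 0.006158020
lam^k = 5.09^6 ≈ 17390.284781
k! = 6! = 720
P = 0.006158020 * 17390.284781 / 720 ≈ 0.148736

0.148736


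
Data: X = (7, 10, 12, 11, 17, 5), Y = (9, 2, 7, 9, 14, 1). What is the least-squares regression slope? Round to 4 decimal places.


b = sum((xi-xbar)(yi-ybar)) / sum((xi-xbar)^2)
n = 6, xbar = 62/6 = 31/3 ≈ 10.333333, ybar = 42/6 = 7
Sxy = sum((xi-xbar)(yi-ybar)) = 75
Sxx = sum((xi-xbar)^2) = 262/3 ≈ 87.333333
b = Sxy / Sxx = 225/262 ≈ 0.858779

0.8588


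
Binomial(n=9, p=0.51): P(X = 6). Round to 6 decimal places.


P = C(n,k) * p^k * (1-p)^(n-k)
C(9,6) = 84
p^k = 0.51^6 ≈ 0.01759629
(1-p)^(n-k) = 0.49^3 = 0.117649
P = 84 * 0.01759629 * 0.117649 ≈ 0.173896

0.173896


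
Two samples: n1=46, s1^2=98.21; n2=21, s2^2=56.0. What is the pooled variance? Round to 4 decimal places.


sp^2 = ((n1-1)*s1^2 + (n2-1)*s2^2)/(n1+n2-2)
(n1-1)*s1^2 = 45 * 98.21 = 4419.45
(n2-1)*s2^2 = 20 * 56.0 = 1120
numerator = 4419.45 + 1120 = 5539.45
n1+n2-2 = 65
sp^2 = 5539.45 / 65 = 110789/1300 ≈ 85.222308

85.2223


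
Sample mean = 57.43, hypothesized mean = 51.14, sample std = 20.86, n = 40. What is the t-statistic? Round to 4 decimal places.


t = (xbar - mu0) / (s/sqrt(n))
xbar - mu0 = 57.43 - 51.14 = 6.29
sqrt(40) ≈ 6.32455532
s/sqrt(n) = 20.86 / 6.32455532 ≈ 3.29825560
t = 6.29 / 3.29825560 ≈ 1.907069

1.9071


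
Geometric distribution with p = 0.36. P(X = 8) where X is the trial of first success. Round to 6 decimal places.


P = (1-p)^(k-1) * p
(1-p)^(k-1) = 0.64^7 ≈ 0.04398047
P = 0.04398047 * 0.36 ≈ 0.01583297

0.015833


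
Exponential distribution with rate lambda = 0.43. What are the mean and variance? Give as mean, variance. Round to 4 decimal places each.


mean = 1/lam, var = 1/lam^2
mean = 1 / 0.43 = 100/43 ≈ 2.325581
lam^2 = 0.43^2 = 0.1849
var = 1 / 0.1849 = 10000/1849 ≈ 5.408329

2.3256, 5.4083


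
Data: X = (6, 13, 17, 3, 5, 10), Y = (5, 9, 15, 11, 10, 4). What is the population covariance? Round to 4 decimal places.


Cov = (1/n)*sum((xi-xbar)(yi-ybar))
n = 6, xbar = 54/6 = 9, ybar = 54/6 = 9
sum((xi-xbar)(yi-ybar)) = 39
Cov = 39 / 6 = 6.5

6.5000


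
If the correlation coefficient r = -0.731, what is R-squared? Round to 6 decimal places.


R^2 = r^2 = (-0.731)^2 = 0.534361

0.534361


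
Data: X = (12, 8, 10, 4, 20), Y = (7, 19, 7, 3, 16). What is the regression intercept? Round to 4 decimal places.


a = ybar - b*xbar, where b = sum((xi-xbar)(yi-ybar)) / sum((xi-xbar)^2)
n = 5, xbar = 54/5 = 10.8, ybar = 52/5 = 10.4
Sxy = sum((xi-xbar)(yi-ybar)) = 76.4
Sxx = sum((xi-xbar)^2) = 140.8
b = Sxy / Sxx = 191/352 ≈ 0.542614
a = 10.4 - 0.542614 * 10.8 = 799/176 ≈ 4.539773

4.5398


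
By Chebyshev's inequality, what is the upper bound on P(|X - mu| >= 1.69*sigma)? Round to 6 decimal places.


P <= 1/k^2
k^2 = 1.69^2 = 2.8561
1/k^2 = 1 / 2.8561 ≈ 0.35012780

0.350128


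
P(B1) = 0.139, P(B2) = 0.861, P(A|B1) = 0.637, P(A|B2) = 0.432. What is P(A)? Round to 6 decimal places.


P(A) = P(A|B1)*P(B1) + P(A|B2)*P(B2)
P(A|B1)*P(B1) = 0.637 * 0.139 = 0.088543
P(A|B2)*P(B2) = 0.432 * 0.861 = 0.371952
P(A) = 0.088543 + 0.371952 = 0.460495

0.460495


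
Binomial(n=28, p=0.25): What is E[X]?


E[X] = n*p = 28 * 0.25 = 7

7


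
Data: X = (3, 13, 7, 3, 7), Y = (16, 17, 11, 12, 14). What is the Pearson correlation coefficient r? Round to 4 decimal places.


r = sum((xi-xbar)(yi-ybar)) / sqrt(sum((xi-xbar)^2) * sum((yi-ybar)^2))
n = 5, xbar = 33/5 = 6.6, ybar = 70/5 = 14
Sxy = sum((xi-xbar)(yi-ybar)) = 18
Sxx = sum((xi-xbar)^2) = 67.2
Syy = sum((yi-ybar)^2) = 26
sqrt(Sxx*Syy) ≈ 41.799522
r = Sxy / sqrt(Sxx*Syy) = 18 / 41.799522 ≈ 0.430627

0.4306


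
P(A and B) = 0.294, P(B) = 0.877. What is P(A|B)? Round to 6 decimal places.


P(A|B) = P(A and B) / P(B) = 0.294 / 0.877 = 294/877 ≈ 0.33523375

0.335234


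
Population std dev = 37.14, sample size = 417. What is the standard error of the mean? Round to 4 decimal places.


SE = sigma / sqrt(n)
sqrt(417) ≈ 20.420578
SE = 37.14 / 20.420578 ≈ 1.818754

1.8188


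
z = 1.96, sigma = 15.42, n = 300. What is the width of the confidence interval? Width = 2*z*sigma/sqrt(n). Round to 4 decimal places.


width = 2*z*sigma/sqrt(n)
2*z*sigma = 2 * 1.96 * 15.42 = 60.4464
sqrt(300) ≈ 17.320508
width = 60.4464 / 17.320508 ≈ 3.489875

3.4899


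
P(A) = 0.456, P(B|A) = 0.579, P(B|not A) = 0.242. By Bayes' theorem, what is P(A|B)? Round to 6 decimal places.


P(A|B) = P(B|A)*P(A) / P(B), P(B) = P(B|A)*P(A) + P(B|not A)*P(not A)
P(B|A)*P(A) = 0.579 * 0.456 = 0.264024
P(B|not A)*P(not A) = 0.242 * 0.544 = 0.131648
P(B) = 0.264024 + 0.131648 = 0.395672
P(A|B) = 0.264024 / 0.395672 ≈ 0.66727997

0.667280


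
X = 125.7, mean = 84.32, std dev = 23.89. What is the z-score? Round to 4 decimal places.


z = (X - mu) / sigma
X - mu = 125.7 - 84.32 = 41.38
z = 41.38 / 23.89 = 4138/2389 ≈ 1.732105

1.7321


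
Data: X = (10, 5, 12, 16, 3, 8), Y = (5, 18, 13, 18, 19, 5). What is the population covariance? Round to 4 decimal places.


Cov = (1/n)*sum((xi-xbar)(yi-ybar))
n = 6, xbar = 54/6 = 9, ybar = 78/6 = 13
sum((xi-xbar)(yi-ybar)) = -21
Cov = -21 / 6 = -3.5

-3.5000


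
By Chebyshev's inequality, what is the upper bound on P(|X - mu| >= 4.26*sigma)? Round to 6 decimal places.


P <= 1/k^2
k^2 = 4.26^2 = 18.1476
1/k^2 = 1 / 18.1476 ≈ 0.05510371

0.055104


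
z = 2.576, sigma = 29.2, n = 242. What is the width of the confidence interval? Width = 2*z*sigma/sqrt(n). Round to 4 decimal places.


width = 2*z*sigma/sqrt(n)
2*z*sigma = 2 * 2.576 * 29.2 = 150.4384
sqrt(242) ≈ 15.556349
width = 150.4384 / 15.556349 ≈ 9.670547

9.6705


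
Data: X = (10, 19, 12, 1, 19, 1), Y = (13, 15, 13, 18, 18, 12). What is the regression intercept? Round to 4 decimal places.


a = ybar - b*xbar, where b = sum((xi-xbar)(yi-ybar)) / sum((xi-xbar)^2)
n = 6, xbar = 62/6 = 31/3 ≈ 10.333333, ybar = 89/6 ≈ 14.833333
Sxy = sum((xi-xbar)(yi-ybar)) = 70/3 ≈ 23.333333
Sxx = sum((xi-xbar)^2) = 982/3 ≈ 327.333333
b = Sxy / Sxx = 35/491 ≈ 0.071283
a = 14.833333 - 0.071283 * 10.333333 = 13843/982 ≈ 14.096741

14.0967
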